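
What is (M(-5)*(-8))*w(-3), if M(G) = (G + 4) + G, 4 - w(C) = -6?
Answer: 480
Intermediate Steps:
w(C) = 10 (w(C) = 4 - 1*(-6) = 4 + 6 = 10)
M(G) = 4 + 2*G (M(G) = (4 + G) + G = 4 + 2*G)
(M(-5)*(-8))*w(-3) = ((4 + 2*(-5))*(-8))*10 = ((4 - 10)*(-8))*10 = -6*(-8)*10 = 48*10 = 480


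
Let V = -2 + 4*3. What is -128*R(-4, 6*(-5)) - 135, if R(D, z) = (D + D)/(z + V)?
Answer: -931/5 ≈ -186.20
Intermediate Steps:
V = 10 (V = -2 + 12 = 10)
R(D, z) = 2*D/(10 + z) (R(D, z) = (D + D)/(z + 10) = (2*D)/(10 + z) = 2*D/(10 + z))
-128*R(-4, 6*(-5)) - 135 = -256*(-4)/(10 + 6*(-5)) - 135 = -256*(-4)/(10 - 30) - 135 = -256*(-4)/(-20) - 135 = -256*(-4)*(-1)/20 - 135 = -128*⅖ - 135 = -256/5 - 135 = -931/5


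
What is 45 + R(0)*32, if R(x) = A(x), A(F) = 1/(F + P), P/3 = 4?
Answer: 143/3 ≈ 47.667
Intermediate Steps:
P = 12 (P = 3*4 = 12)
A(F) = 1/(12 + F) (A(F) = 1/(F + 12) = 1/(12 + F))
R(x) = 1/(12 + x)
45 + R(0)*32 = 45 + 32/(12 + 0) = 45 + 32/12 = 45 + (1/12)*32 = 45 + 8/3 = 143/3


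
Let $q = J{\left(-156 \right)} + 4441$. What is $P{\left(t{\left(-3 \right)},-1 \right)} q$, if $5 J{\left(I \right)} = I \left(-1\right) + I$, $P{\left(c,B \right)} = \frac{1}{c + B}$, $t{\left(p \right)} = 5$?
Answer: $\frac{4441}{4} \approx 1110.3$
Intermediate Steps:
$P{\left(c,B \right)} = \frac{1}{B + c}$
$J{\left(I \right)} = 0$ ($J{\left(I \right)} = \frac{I \left(-1\right) + I}{5} = \frac{- I + I}{5} = \frac{1}{5} \cdot 0 = 0$)
$q = 4441$ ($q = 0 + 4441 = 4441$)
$P{\left(t{\left(-3 \right)},-1 \right)} q = \frac{1}{-1 + 5} \cdot 4441 = \frac{1}{4} \cdot 4441 = \frac{4441}{4}$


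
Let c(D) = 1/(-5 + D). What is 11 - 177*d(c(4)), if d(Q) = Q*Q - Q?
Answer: -343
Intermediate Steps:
d(Q) = Q² - Q
11 - 177*d(c(4)) = 11 - 177*(-1 + 1/(-5 + 4))/(-5 + 4) = 11 - 177*(-1 + 1/(-1))/(-1) = 11 - (-177)*(-1 - 1) = 11 - (-177)*(-2) = 11 - 177*2 = 11 - 354 = -343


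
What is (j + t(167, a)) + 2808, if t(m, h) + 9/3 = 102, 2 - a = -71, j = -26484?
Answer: -23577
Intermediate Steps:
a = 73 (a = 2 - 1*(-71) = 2 + 71 = 73)
t(m, h) = 99 (t(m, h) = -3 + 102 = 99)
(j + t(167, a)) + 2808 = (-26484 + 99) + 2808 = -26385 + 2808 = -23577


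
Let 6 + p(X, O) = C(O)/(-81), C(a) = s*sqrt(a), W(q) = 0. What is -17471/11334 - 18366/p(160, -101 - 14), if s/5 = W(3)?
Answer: 34675903/11334 ≈ 3059.5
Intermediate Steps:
s = 0 (s = 5*0 = 0)
C(a) = 0 (C(a) = 0*sqrt(a) = 0)
p(X, O) = -6 (p(X, O) = -6 + 0/(-81) = -6 + 0*(-1/81) = -6 + 0 = -6)
-17471/11334 - 18366/p(160, -101 - 14) = -17471/11334 - 18366/(-6) = -17471*1/11334 - 18366*(-1/6) = -17471/11334 + 3061 = 34675903/11334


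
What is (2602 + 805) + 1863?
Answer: 5270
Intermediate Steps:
(2602 + 805) + 1863 = 3407 + 1863 = 5270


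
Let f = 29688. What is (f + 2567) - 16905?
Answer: 15350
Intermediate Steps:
(f + 2567) - 16905 = (29688 + 2567) - 16905 = 32255 - 16905 = 15350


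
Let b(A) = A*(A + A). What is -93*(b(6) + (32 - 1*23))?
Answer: -7533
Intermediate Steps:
b(A) = 2*A² (b(A) = A*(2*A) = 2*A²)
-93*(b(6) + (32 - 1*23)) = -93*(2*6² + (32 - 1*23)) = -93*(2*36 + (32 - 23)) = -93*(72 + 9) = -93*81 = -7533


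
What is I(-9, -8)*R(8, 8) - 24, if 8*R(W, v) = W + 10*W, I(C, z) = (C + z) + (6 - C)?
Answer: -46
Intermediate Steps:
I(C, z) = 6 + z
R(W, v) = 11*W/8 (R(W, v) = (W + 10*W)/8 = (11*W)/8 = 11*W/8)
I(-9, -8)*R(8, 8) - 24 = (6 - 8)*((11/8)*8) - 24 = -2*11 - 24 = -22 - 24 = -46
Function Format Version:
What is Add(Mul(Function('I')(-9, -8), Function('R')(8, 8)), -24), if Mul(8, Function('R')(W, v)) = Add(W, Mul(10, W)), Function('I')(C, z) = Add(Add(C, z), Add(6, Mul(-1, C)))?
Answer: -46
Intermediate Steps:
Function('I')(C, z) = Add(6, z)
Function('R')(W, v) = Mul(Rational(11, 8), W) (Function('R')(W, v) = Mul(Rational(1, 8), Add(W, Mul(10, W))) = Mul(Rational(1, 8), Mul(11, W)) = Mul(Rational(11, 8), W))
Add(Mul(Function('I')(-9, -8), Function('R')(8, 8)), -24) = Add(Mul(Add(6, -8), Mul(Rational(11, 8), 8)), -24) = Add(Mul(-2, 11), -24) = Add(-22, -24) = -46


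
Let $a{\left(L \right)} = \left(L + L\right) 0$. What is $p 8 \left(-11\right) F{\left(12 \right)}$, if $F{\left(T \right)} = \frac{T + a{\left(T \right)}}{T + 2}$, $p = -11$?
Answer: $\frac{5808}{7} \approx 829.71$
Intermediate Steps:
$a{\left(L \right)} = 0$ ($a{\left(L \right)} = 2 L 0 = 0$)
$F{\left(T \right)} = \frac{T}{2 + T}$ ($F{\left(T \right)} = \frac{T + 0}{T + 2} = \frac{T}{2 + T}$)
$p 8 \left(-11\right) F{\left(12 \right)} = \left(-11\right) 8 \left(-11\right) \frac{12}{2 + 12} = \left(-88\right) \left(-11\right) \frac{12}{14} = 968 \cdot 12 \cdot \frac{1}{14} = 968 \cdot \frac{6}{7} = \frac{5808}{7}$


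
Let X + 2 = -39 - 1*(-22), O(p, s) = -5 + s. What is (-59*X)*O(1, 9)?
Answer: 4484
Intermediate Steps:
X = -19 (X = -2 + (-39 - 1*(-22)) = -2 + (-39 + 22) = -2 - 17 = -19)
(-59*X)*O(1, 9) = (-59*(-19))*(-5 + 9) = 1121*4 = 4484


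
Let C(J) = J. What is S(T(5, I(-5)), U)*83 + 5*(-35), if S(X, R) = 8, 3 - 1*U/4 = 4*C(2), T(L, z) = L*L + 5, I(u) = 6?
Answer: 489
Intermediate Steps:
T(L, z) = 5 + L² (T(L, z) = L² + 5 = 5 + L²)
U = -20 (U = 12 - 16*2 = 12 - 4*8 = 12 - 32 = -20)
S(T(5, I(-5)), U)*83 + 5*(-35) = 8*83 + 5*(-35) = 664 - 175 = 489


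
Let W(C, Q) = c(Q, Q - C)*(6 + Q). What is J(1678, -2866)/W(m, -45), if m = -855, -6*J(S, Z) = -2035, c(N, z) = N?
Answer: 407/2106 ≈ 0.19326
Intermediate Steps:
J(S, Z) = 2035/6 (J(S, Z) = -⅙*(-2035) = 2035/6)
W(C, Q) = Q*(6 + Q)
J(1678, -2866)/W(m, -45) = 2035/(6*((-45*(6 - 45)))) = 2035/(6*((-45*(-39)))) = (2035/6)/1755 = (2035/6)*(1/1755) = 407/2106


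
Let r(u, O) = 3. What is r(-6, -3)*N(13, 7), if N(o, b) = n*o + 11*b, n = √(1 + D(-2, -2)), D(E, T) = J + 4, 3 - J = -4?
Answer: 231 + 78*√3 ≈ 366.10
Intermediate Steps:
J = 7 (J = 3 - 1*(-4) = 3 + 4 = 7)
D(E, T) = 11 (D(E, T) = 7 + 4 = 11)
n = 2*√3 (n = √(1 + 11) = √12 = 2*√3 ≈ 3.4641)
N(o, b) = 11*b + 2*o*√3 (N(o, b) = (2*√3)*o + 11*b = 2*o*√3 + 11*b = 11*b + 2*o*√3)
r(-6, -3)*N(13, 7) = 3*(11*7 + 2*13*√3) = 3*(77 + 26*√3) = 231 + 78*√3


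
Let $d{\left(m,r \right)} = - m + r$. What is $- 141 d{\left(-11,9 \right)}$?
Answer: $-2820$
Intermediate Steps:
$d{\left(m,r \right)} = r - m$
$- 141 d{\left(-11,9 \right)} = - 141 \left(9 - -11\right) = - 141 \left(9 + 11\right) = \left(-141\right) 20 = -2820$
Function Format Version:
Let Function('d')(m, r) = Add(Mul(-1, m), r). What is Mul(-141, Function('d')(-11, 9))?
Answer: -2820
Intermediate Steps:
Function('d')(m, r) = Add(r, Mul(-1, m))
Mul(-141, Function('d')(-11, 9)) = Mul(-141, Add(9, Mul(-1, -11))) = Mul(-141, Add(9, 11)) = Mul(-141, 20) = -2820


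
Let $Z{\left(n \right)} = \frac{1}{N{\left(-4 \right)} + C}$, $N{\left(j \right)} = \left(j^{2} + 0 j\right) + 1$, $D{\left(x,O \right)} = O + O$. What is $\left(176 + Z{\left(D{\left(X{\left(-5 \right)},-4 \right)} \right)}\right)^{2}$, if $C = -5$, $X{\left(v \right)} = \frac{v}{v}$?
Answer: $\frac{4464769}{144} \approx 31005.0$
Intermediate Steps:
$X{\left(v \right)} = 1$
$D{\left(x,O \right)} = 2 O$
$N{\left(j \right)} = 1 + j^{2}$ ($N{\left(j \right)} = \left(j^{2} + 0\right) + 1 = j^{2} + 1 = 1 + j^{2}$)
$Z{\left(n \right)} = \frac{1}{12}$ ($Z{\left(n \right)} = \frac{1}{\left(1 + \left(-4\right)^{2}\right) - 5} = \frac{1}{\left(1 + 16\right) - 5} = \frac{1}{17 - 5} = \frac{1}{12}$)
$\left(176 + Z{\left(D{\left(X{\left(-5 \right)},-4 \right)} \right)}\right)^{2} = \left(176 + \frac{1}{12}\right)^{2} = \left(\frac{2113}{12}\right)^{2} = \frac{4464769}{144}$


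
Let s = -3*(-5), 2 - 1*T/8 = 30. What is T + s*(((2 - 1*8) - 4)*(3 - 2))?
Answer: -374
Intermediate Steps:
T = -224 (T = 16 - 8*30 = 16 - 240 = -224)
s = 15
T + s*(((2 - 1*8) - 4)*(3 - 2)) = -224 + 15*(((2 - 1*8) - 4)*(3 - 2)) = -224 + 15*(((2 - 8) - 4)*1) = -224 + 15*((-6 - 4)*1) = -224 + 15*(-10*1) = -224 + 15*(-10) = -224 - 150 = -374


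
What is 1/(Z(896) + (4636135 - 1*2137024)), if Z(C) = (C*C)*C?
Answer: 1/721822247 ≈ 1.3854e-9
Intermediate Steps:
Z(C) = C³ (Z(C) = C²*C = C³)
1/(Z(896) + (4636135 - 1*2137024)) = 1/(896³ + (4636135 - 1*2137024)) = 1/(719323136 + (4636135 - 2137024)) = 1/(719323136 + 2499111) = 1/721822247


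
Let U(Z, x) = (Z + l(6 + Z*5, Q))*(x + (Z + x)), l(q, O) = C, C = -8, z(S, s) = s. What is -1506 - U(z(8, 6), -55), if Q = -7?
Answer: -1714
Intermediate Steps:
l(q, O) = -8
U(Z, x) = (-8 + Z)*(Z + 2*x) (U(Z, x) = (Z - 8)*(x + (Z + x)) = (-8 + Z)*(Z + 2*x))
-1506 - U(z(8, 6), -55) = -1506 - (6² - 16*(-55) - 8*6 + 2*6*(-55)) = -1506 - (36 + 880 - 48 - 660) = -1506 - 1*208 = -1506 - 208 = -1714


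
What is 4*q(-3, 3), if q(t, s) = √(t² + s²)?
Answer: 12*√2 ≈ 16.971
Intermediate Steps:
q(t, s) = √(s² + t²)
4*q(-3, 3) = 4*√(3² + (-3)²) = 4*√(9 + 9) = 4*√18 = 4*(3*√2) = 12*√2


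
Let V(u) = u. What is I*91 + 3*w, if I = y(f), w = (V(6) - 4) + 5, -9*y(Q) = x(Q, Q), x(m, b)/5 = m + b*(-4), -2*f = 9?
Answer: -1323/2 ≈ -661.50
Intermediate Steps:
f = -9/2 (f = -½*9 = -9/2 ≈ -4.5000)
x(m, b) = -20*b + 5*m (x(m, b) = 5*(m + b*(-4)) = 5*(m - 4*b) = -20*b + 5*m)
y(Q) = 5*Q/3 (y(Q) = -(-20*Q + 5*Q)/9 = -(-5)*Q/3 = 5*Q/3)
w = 7 (w = (6 - 4) + 5 = 2 + 5 = 7)
I = -15/2 (I = (5/3)*(-9/2) = -15/2 ≈ -7.5000)
I*91 + 3*w = -15/2*91 + 3*7 = -1365/2 + 21 = -1323/2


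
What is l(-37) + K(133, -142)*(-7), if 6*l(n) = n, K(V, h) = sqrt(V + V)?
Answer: -37/6 - 7*sqrt(266) ≈ -120.33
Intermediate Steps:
K(V, h) = sqrt(2)*sqrt(V) (K(V, h) = sqrt(2*V) = sqrt(2)*sqrt(V))
l(n) = n/6
l(-37) + K(133, -142)*(-7) = (1/6)*(-37) + (sqrt(2)*sqrt(133))*(-7) = -37/6 + sqrt(266)*(-7) = -37/6 - 7*sqrt(266)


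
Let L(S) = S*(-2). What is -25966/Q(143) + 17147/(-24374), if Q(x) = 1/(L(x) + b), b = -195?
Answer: 304422614457/24374 ≈ 1.2490e+7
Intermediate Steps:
L(S) = -2*S
Q(x) = 1/(-195 - 2*x) (Q(x) = 1/(-2*x - 195) = 1/(-195 - 2*x))
-25966/Q(143) + 17147/(-24374) = -25966/((-1/(195 + 2*143))) + 17147/(-24374) = -25966/((-1/(195 + 286))) + 17147*(-1/24374) = -25966/((-1/481)) - 17147/24374 = -25966/((-1*1/481)) - 17147/24374 = -25966/(-1/481) - 17147/24374 = -25966*(-481) - 17147/24374 = 12489646 - 17147/24374 = 304422614457/24374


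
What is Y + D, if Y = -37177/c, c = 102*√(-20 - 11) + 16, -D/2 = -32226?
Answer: 5200805432/80695 + 1896027*I*√31/161390 ≈ 64450.0 + 65.411*I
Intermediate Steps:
D = 64452 (D = -2*(-32226) = 64452)
c = 16 + 102*I*√31 (c = 102*√(-31) + 16 = 102*(I*√31) + 16 = 102*I*√31 + 16 = 16 + 102*I*√31 ≈ 16.0 + 567.91*I)
Y = -37177/(16 + 102*I*√31) ≈ -1.8428 + 65.411*I
Y + D = (-148708/80695 + 1896027*I*√31/161390) + 64452 = 5200805432/80695 + 1896027*I*√31/161390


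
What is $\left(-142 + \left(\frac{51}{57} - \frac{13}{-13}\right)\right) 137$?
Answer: $- \frac{364694}{19} \approx -19194.0$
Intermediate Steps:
$\left(-142 + \left(\frac{51}{57} - \frac{13}{-13}\right)\right) 137 = \left(-142 + \left(51 \cdot \frac{1}{57} - -1\right)\right) 137 = \left(-142 + \left(\frac{17}{19} + 1\right)\right) 137 = \left(-142 + \frac{36}{19}\right) 137 = \left(- \frac{2662}{19}\right) 137 = - \frac{364694}{19}$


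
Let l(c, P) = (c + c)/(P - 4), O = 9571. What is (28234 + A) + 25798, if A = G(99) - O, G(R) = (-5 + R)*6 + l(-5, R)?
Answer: 855473/19 ≈ 45025.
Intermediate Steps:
l(c, P) = 2*c/(-4 + P) (l(c, P) = (2*c)/(-4 + P) = 2*c/(-4 + P))
G(R) = -30 - 10/(-4 + R) + 6*R (G(R) = (-5 + R)*6 + 2*(-5)/(-4 + R) = (-30 + 6*R) - 10/(-4 + R) = -30 - 10/(-4 + R) + 6*R)
A = -171135/19 (A = 2*(-5 + 3*(-5 + 99)*(-4 + 99))/(-4 + 99) - 1*9571 = 2*(-5 + 3*94*95)/95 - 9571 = 2*(1/95)*(-5 + 26790) - 9571 = 2*(1/95)*26785 - 9571 = 10714/19 - 9571 = -171135/19 ≈ -9007.1)
(28234 + A) + 25798 = (28234 - 171135/19) + 25798 = 365311/19 + 25798 = 855473/19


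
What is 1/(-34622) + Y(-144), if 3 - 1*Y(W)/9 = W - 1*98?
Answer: 76341509/34622 ≈ 2205.0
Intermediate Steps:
Y(W) = 909 - 9*W (Y(W) = 27 - 9*(W - 1*98) = 27 - 9*(W - 98) = 27 - 9*(-98 + W) = 27 + (882 - 9*W) = 909 - 9*W)
1/(-34622) + Y(-144) = 1/(-34622) + (909 - 9*(-144)) = -1/34622 + (909 + 1296) = -1/34622 + 2205 = 76341509/34622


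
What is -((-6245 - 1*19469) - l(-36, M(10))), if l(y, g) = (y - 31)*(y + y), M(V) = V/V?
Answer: 30538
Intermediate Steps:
M(V) = 1
l(y, g) = 2*y*(-31 + y) (l(y, g) = (-31 + y)*(2*y) = 2*y*(-31 + y))
-((-6245 - 1*19469) - l(-36, M(10))) = -((-6245 - 1*19469) - 2*(-36)*(-31 - 36)) = -((-6245 - 19469) - 2*(-36)*(-67)) = -(-25714 - 1*4824) = -(-25714 - 4824) = -1*(-30538) = 30538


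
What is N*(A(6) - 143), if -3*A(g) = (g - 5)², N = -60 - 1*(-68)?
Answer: -3440/3 ≈ -1146.7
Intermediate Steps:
N = 8 (N = -60 + 68 = 8)
A(g) = -(-5 + g)²/3 (A(g) = -(g - 5)²/3 = -(-5 + g)²/3)
N*(A(6) - 143) = 8*(-(-5 + 6)²/3 - 143) = 8*(-⅓*1² - 143) = 8*(-⅓*1 - 143) = 8*(-⅓ - 143) = 8*(-430/3) = -3440/3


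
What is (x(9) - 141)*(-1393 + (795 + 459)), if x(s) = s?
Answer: 18348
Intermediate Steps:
(x(9) - 141)*(-1393 + (795 + 459)) = (9 - 141)*(-1393 + (795 + 459)) = -132*(-1393 + 1254) = -132*(-139) = 18348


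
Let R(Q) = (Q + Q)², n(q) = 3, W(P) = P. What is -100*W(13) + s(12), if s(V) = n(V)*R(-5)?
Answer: -1000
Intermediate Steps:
R(Q) = 4*Q² (R(Q) = (2*Q)² = 4*Q²)
s(V) = 300 (s(V) = 3*(4*(-5)²) = 3*(4*25) = 3*100 = 300)
-100*W(13) + s(12) = -100*13 + 300 = -1300 + 300 = -1000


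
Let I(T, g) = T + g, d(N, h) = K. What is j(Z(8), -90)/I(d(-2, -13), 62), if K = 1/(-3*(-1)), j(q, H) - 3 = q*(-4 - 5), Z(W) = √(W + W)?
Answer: -9/17 ≈ -0.52941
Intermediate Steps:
Z(W) = √2*√W (Z(W) = √(2*W) = √2*√W)
j(q, H) = 3 - 9*q (j(q, H) = 3 + q*(-4 - 5) = 3 + q*(-9) = 3 - 9*q)
K = ⅓ (K = 1/3 = ⅓ ≈ 0.33333)
d(N, h) = ⅓
j(Z(8), -90)/I(d(-2, -13), 62) = (3 - 9*√2*√8)/(⅓ + 62) = (3 - 9*√2*2*√2)/(187/3) = (3 - 9*4)*(3/187) = (3 - 36)*(3/187) = -33*3/187 = -9/17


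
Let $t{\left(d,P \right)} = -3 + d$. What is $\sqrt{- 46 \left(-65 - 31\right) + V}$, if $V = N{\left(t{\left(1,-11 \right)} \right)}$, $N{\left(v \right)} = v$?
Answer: $\sqrt{4414} \approx 66.438$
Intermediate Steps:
$V = -2$ ($V = -3 + 1 = -2$)
$\sqrt{- 46 \left(-65 - 31\right) + V} = \sqrt{- 46 \left(-65 - 31\right) - 2} = \sqrt{\left(-46\right) \left(-96\right) - 2} = \sqrt{4416 - 2} = \sqrt{4414}$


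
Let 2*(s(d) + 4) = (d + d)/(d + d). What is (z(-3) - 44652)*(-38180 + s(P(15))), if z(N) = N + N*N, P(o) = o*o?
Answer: 1704740541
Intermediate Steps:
P(o) = o²
z(N) = N + N²
s(d) = -7/2 (s(d) = -4 + ((d + d)/(d + d))/2 = -4 + ((2*d)/((2*d)))/2 = -4 + ((2*d)*(1/(2*d)))/2 = -4 + (½)*1 = -4 + ½ = -7/2)
(z(-3) - 44652)*(-38180 + s(P(15))) = (-3*(1 - 3) - 44652)*(-38180 - 7/2) = (-3*(-2) - 44652)*(-76367/2) = (6 - 44652)*(-76367/2) = -44646*(-76367/2) = 1704740541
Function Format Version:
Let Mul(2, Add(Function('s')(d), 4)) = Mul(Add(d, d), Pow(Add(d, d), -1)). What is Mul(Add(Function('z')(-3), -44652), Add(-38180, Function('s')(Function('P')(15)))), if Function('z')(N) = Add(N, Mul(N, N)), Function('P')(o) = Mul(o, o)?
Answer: 1704740541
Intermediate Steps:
Function('P')(o) = Pow(o, 2)
Function('z')(N) = Add(N, Pow(N, 2))
Function('s')(d) = Rational(-7, 2) (Function('s')(d) = Add(-4, Mul(Rational(1, 2), Mul(Add(d, d), Pow(Add(d, d), -1)))) = Add(-4, Mul(Rational(1, 2), Mul(Mul(2, d), Pow(Mul(2, d), -1)))) = Add(-4, Mul(Rational(1, 2), Mul(Mul(2, d), Mul(Rational(1, 2), Pow(d, -1))))) = Add(-4, Mul(Rational(1, 2), 1)) = Add(-4, Rational(1, 2)) = Rational(-7, 2))
Mul(Add(Function('z')(-3), -44652), Add(-38180, Function('s')(Function('P')(15)))) = Mul(Add(Mul(-3, Add(1, -3)), -44652), Add(-38180, Rational(-7, 2))) = Mul(Add(Mul(-3, -2), -44652), Rational(-76367, 2)) = Mul(Add(6, -44652), Rational(-76367, 2)) = Mul(-44646, Rational(-76367, 2)) = 1704740541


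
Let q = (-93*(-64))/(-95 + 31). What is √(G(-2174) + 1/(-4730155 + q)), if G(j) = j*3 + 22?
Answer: I*√36359774981126562/2365124 ≈ 80.623*I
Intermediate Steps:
G(j) = 22 + 3*j (G(j) = 3*j + 22 = 22 + 3*j)
q = -93 (q = 5952/(-64) = 5952*(-1/64) = -93)
√(G(-2174) + 1/(-4730155 + q)) = √((22 + 3*(-2174)) + 1/(-4730155 - 93)) = √((22 - 6522) + 1/(-4730248)) = √(-6500 - 1/4730248) = √(-30746612001/4730248) = I*√36359774981126562/2365124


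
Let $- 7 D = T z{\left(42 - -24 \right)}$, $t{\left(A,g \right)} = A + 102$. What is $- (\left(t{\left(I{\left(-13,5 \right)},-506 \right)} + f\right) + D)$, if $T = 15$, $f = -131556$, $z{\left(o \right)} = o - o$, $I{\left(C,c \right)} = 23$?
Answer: $131431$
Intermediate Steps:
$z{\left(o \right)} = 0$
$t{\left(A,g \right)} = 102 + A$
$D = 0$ ($D = - \frac{15 \cdot 0}{7} = \left(- \frac{1}{7}\right) 0 = 0$)
$- (\left(t{\left(I{\left(-13,5 \right)},-506 \right)} + f\right) + D) = - (\left(\left(102 + 23\right) - 131556\right) + 0) = - (\left(125 - 131556\right) + 0) = - (-131431 + 0) = \left(-1\right) \left(-131431\right) = 131431$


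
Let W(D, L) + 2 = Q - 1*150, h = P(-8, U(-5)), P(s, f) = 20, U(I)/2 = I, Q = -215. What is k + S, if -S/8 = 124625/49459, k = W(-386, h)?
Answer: -19148453/49459 ≈ -387.16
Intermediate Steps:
U(I) = 2*I
h = 20
W(D, L) = -367 (W(D, L) = -2 + (-215 - 1*150) = -2 + (-215 - 150) = -2 - 365 = -367)
k = -367
S = -997000/49459 ≈ -20.158
k + S = -367 - 997000/49459 = -19148453/49459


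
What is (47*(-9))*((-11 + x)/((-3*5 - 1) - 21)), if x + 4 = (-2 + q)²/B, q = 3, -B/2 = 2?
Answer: -25803/148 ≈ -174.34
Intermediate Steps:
B = -4 (B = -2*2 = -4)
x = -17/4 (x = -4 + (-2 + 3)²/(-4) = -4 + 1²*(-¼) = -4 + 1*(-¼) = -4 - ¼ = -17/4 ≈ -4.2500)
(47*(-9))*((-11 + x)/((-3*5 - 1) - 21)) = (47*(-9))*((-11 - 17/4)/((-3*5 - 1) - 21)) = -(-25803)/(4*((-15 - 1) - 21)) = -(-25803)/(4*(-16 - 21)) = -(-25803)/(4*(-37)) = -(-25803)*(-1)/(4*37) = -423*61/148 = -25803/148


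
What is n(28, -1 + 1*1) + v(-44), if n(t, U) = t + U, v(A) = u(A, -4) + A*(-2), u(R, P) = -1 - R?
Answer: 159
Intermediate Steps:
v(A) = -1 - 3*A (v(A) = (-1 - A) + A*(-2) = (-1 - A) - 2*A = -1 - 3*A)
n(t, U) = U + t
n(28, -1 + 1*1) + v(-44) = ((-1 + 1*1) + 28) + (-1 - 3*(-44)) = ((-1 + 1) + 28) + (-1 + 132) = (0 + 28) + 131 = 28 + 131 = 159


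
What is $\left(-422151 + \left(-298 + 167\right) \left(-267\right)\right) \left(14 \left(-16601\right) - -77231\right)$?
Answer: $60082822842$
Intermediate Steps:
$\left(-422151 + \left(-298 + 167\right) \left(-267\right)\right) \left(14 \left(-16601\right) - -77231\right) = \left(-422151 - -34977\right) \left(-232414 + \left(-169 + 77400\right)\right) = \left(-422151 + 34977\right) \left(-232414 + 77231\right) = \left(-387174\right) \left(-155183\right) = 60082822842$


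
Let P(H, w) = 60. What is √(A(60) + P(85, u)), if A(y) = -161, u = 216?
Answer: I*√101 ≈ 10.05*I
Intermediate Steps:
√(A(60) + P(85, u)) = √(-161 + 60) = √(-101) = I*√101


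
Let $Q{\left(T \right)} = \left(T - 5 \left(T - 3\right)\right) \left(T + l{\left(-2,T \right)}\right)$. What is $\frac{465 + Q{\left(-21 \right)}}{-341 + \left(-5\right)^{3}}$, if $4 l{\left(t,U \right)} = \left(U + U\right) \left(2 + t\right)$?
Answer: $\frac{807}{233} \approx 3.4635$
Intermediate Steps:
$l{\left(t,U \right)} = \frac{U \left(2 + t\right)}{2}$ ($l{\left(t,U \right)} = \frac{\left(U + U\right) \left(2 + t\right)}{4} = \frac{2 U \left(2 + t\right)}{4} = \frac{U \left(2 + t\right)}{2}$)
$Q{\left(T \right)} = T \left(15 - 4 T\right)$ ($Q{\left(T \right)} = \left(T - 5 \left(T - 3\right)\right) \left(T + \frac{T \left(2 - 2\right)}{2}\right) = \left(T - 5 \left(-3 + T\right)\right) \left(T + \frac{1}{2} T 0\right) = \left(T - \left(-15 + 5 T\right)\right) \left(T + 0\right) = \left(15 - 4 T\right) T = T \left(15 - 4 T\right)$)
$\frac{465 + Q{\left(-21 \right)}}{-341 + \left(-5\right)^{3}} = \frac{465 - 21 \left(15 - -84\right)}{-341 + \left(-5\right)^{3}} = \frac{465 - 21 \left(15 + 84\right)}{-341 - 125} = \frac{465 - 2079}{-466} = \left(465 - 2079\right) \left(- \frac{1}{466}\right) = \left(-1614\right) \left(- \frac{1}{466}\right) = \frac{807}{233}$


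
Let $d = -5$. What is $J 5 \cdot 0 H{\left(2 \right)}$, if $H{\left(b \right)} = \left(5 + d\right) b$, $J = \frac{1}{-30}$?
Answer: $0$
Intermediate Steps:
$J = - \frac{1}{30} \approx -0.033333$
$H{\left(b \right)} = 0$ ($H{\left(b \right)} = \left(5 - 5\right) b = 0 b = 0$)
$J 5 \cdot 0 H{\left(2 \right)} = - \frac{5 \cdot 0 \cdot 0}{30} = - \frac{0 \cdot 0}{30} = \left(- \frac{1}{30}\right) 0 = 0$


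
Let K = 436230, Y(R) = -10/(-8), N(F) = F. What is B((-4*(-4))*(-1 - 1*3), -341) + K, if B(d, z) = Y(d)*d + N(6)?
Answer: 436156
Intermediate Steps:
Y(R) = 5/4 (Y(R) = -10*(-1)/8 = -1*(-5/4) = 5/4)
B(d, z) = 6 + 5*d/4 (B(d, z) = 5*d/4 + 6 = 6 + 5*d/4)
B((-4*(-4))*(-1 - 1*3), -341) + K = (6 + 5*((-4*(-4))*(-1 - 1*3))/4) + 436230 = (6 + 5*(16*(-1 - 3))/4) + 436230 = (6 + 5*(16*(-4))/4) + 436230 = (6 + (5/4)*(-64)) + 436230 = (6 - 80) + 436230 = -74 + 436230 = 436156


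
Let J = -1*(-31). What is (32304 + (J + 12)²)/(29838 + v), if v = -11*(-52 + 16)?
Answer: 34153/30234 ≈ 1.1296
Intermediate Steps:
J = 31
v = 396 (v = -11*(-36) = 396)
(32304 + (J + 12)²)/(29838 + v) = (32304 + (31 + 12)²)/(29838 + 396) = (32304 + 43²)/30234 = (32304 + 1849)*(1/30234) = 34153*(1/30234) = 34153/30234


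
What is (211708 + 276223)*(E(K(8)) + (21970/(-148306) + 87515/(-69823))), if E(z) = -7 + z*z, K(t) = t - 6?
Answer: -11119586522061717/5177584919 ≈ -2.1476e+6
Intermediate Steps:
K(t) = -6 + t
E(z) = -7 + z**2
(211708 + 276223)*(E(K(8)) + (21970/(-148306) + 87515/(-69823))) = (211708 + 276223)*((-7 + (-6 + 8)**2) + (21970/(-148306) + 87515/(-69823))) = 487931*((-7 + 2**2) + (21970*(-1/148306) + 87515*(-1/69823))) = 487931*((-7 + 4) + (-10985/74153 - 87515/69823)) = 487931*(-3 - 7256505450/5177584919) = 487931*(-22789260207/5177584919) = -11119586522061717/5177584919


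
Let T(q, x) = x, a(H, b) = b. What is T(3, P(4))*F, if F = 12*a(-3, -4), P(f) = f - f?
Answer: 0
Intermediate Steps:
P(f) = 0
F = -48 (F = 12*(-4) = -48)
T(3, P(4))*F = 0*(-48) = 0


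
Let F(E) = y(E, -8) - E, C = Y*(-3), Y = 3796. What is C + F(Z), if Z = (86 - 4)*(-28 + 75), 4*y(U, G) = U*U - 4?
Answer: 3698086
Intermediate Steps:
C = -11388 (C = 3796*(-3) = -11388)
y(U, G) = -1 + U**2/4 (y(U, G) = (U*U - 4)/4 = (U**2 - 4)/4 = (-4 + U**2)/4 = -1 + U**2/4)
Z = 3854 (Z = 82*47 = 3854)
F(E) = -1 - E + E**2/4 (F(E) = (-1 + E**2/4) - E = -1 - E + E**2/4)
C + F(Z) = -11388 + (-1 - 1*3854 + (1/4)*3854**2) = -11388 + (-1 - 3854 + (1/4)*14853316) = -11388 + (-1 - 3854 + 3713329) = -11388 + 3709474 = 3698086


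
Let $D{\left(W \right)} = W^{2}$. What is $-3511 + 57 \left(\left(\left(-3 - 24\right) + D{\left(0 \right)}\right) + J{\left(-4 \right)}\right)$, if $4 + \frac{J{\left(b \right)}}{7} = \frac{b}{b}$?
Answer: $-6247$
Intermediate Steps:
$J{\left(b \right)} = -21$ ($J{\left(b \right)} = -28 + 7 \frac{b}{b} = -28 + 7 \cdot 1 = -28 + 7 = -21$)
$-3511 + 57 \left(\left(\left(-3 - 24\right) + D{\left(0 \right)}\right) + J{\left(-4 \right)}\right) = -3511 + 57 \left(\left(\left(-3 - 24\right) + 0^{2}\right) - 21\right) = -3511 + 57 \left(\left(-27 + 0\right) - 21\right) = -3511 + 57 \left(-27 - 21\right) = -3511 + 57 \left(-48\right) = -3511 - 2736 = -6247$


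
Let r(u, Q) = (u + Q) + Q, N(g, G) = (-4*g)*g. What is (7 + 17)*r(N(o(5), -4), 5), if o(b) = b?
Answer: -2160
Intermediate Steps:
N(g, G) = -4*g**2
r(u, Q) = u + 2*Q (r(u, Q) = (Q + u) + Q = u + 2*Q)
(7 + 17)*r(N(o(5), -4), 5) = (7 + 17)*(-4*5**2 + 2*5) = 24*(-4*25 + 10) = 24*(-100 + 10) = 24*(-90) = -2160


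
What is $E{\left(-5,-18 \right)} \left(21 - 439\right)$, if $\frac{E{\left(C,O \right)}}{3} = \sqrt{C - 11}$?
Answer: $- 5016 i \approx - 5016.0 i$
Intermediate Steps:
$E{\left(C,O \right)} = 3 \sqrt{-11 + C}$ ($E{\left(C,O \right)} = 3 \sqrt{C - 11} = 3 \sqrt{-11 + C}$)
$E{\left(-5,-18 \right)} \left(21 - 439\right) = 3 \sqrt{-11 - 5} \left(21 - 439\right) = 3 \sqrt{-16} \left(-418\right) = 3 \cdot 4 i \left(-418\right) = 12 i \left(-418\right) = - 5016 i$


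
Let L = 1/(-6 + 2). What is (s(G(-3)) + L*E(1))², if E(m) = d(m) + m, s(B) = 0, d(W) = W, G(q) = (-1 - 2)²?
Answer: ¼ ≈ 0.25000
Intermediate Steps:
G(q) = 9 (G(q) = (-3)² = 9)
E(m) = 2*m (E(m) = m + m = 2*m)
L = -¼ (L = 1/(-4) = -¼ ≈ -0.25000)
(s(G(-3)) + L*E(1))² = (0 - 1/2)² = (0 - ¼*2)² = (0 - ½)² = (-½)² = ¼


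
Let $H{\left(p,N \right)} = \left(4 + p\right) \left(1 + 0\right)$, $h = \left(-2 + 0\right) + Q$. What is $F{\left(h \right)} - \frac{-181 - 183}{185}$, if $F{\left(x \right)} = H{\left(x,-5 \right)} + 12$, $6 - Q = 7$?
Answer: $\frac{2769}{185} \approx 14.968$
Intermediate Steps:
$Q = -1$ ($Q = 6 - 7 = -1$)
$h = -3$ ($h = \left(-2 + 0\right) - 1 = -2 - 1 = -3$)
$H{\left(p,N \right)} = 4 + p$ ($H{\left(p,N \right)} = \left(4 + p\right) 1 = 4 + p$)
$F{\left(x \right)} = 16 + x$ ($F{\left(x \right)} = \left(4 + x\right) + 12 = 16 + x$)
$F{\left(h \right)} - \frac{-181 - 183}{185} = \left(16 - 3\right) - \frac{-181 - 183}{185} = 13 - \left(-364\right) \frac{1}{185} = 13 - - \frac{364}{185} = 13 + \frac{364}{185} = \frac{2769}{185}$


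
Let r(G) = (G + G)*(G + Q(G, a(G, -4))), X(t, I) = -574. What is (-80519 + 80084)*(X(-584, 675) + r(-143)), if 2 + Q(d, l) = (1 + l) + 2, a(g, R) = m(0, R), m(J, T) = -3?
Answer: -17789760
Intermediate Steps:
a(g, R) = -3
Q(d, l) = 1 + l (Q(d, l) = -2 + ((1 + l) + 2) = -2 + (3 + l) = 1 + l)
r(G) = 2*G*(-2 + G) (r(G) = (G + G)*(G + (1 - 3)) = (2*G)*(G - 2) = (2*G)*(-2 + G) = 2*G*(-2 + G))
(-80519 + 80084)*(X(-584, 675) + r(-143)) = (-80519 + 80084)*(-574 + 2*(-143)*(-2 - 143)) = -435*(-574 + 2*(-143)*(-145)) = -435*(-574 + 41470) = -435*40896 = -17789760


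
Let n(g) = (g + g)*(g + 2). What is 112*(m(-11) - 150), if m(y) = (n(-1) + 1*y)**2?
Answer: 2128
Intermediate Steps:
n(g) = 2*g*(2 + g) (n(g) = (2*g)*(2 + g) = 2*g*(2 + g))
m(y) = (-2 + y)**2 (m(y) = (2*(-1)*(2 - 1) + 1*y)**2 = (2*(-1)*1 + y)**2 = (-2 + y)**2)
112*(m(-11) - 150) = 112*((-2 - 11)**2 - 150) = 112*((-13)**2 - 150) = 112*(169 - 150) = 112*19 = 2128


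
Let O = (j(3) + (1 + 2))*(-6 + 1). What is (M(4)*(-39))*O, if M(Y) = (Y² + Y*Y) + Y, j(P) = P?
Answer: 42120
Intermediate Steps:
O = -30 (O = (3 + (1 + 2))*(-6 + 1) = (3 + 3)*(-5) = 6*(-5) = -30)
M(Y) = Y + 2*Y² (M(Y) = (Y² + Y²) + Y = 2*Y² + Y = Y + 2*Y²)
(M(4)*(-39))*O = ((4*(1 + 2*4))*(-39))*(-30) = ((4*(1 + 8))*(-39))*(-30) = ((4*9)*(-39))*(-30) = (36*(-39))*(-30) = -1404*(-30) = 42120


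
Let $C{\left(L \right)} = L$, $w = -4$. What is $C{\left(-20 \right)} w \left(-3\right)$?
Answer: $-240$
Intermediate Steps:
$C{\left(-20 \right)} w \left(-3\right) = - 20 \left(\left(-4\right) \left(-3\right)\right) = \left(-20\right) 12 = -240$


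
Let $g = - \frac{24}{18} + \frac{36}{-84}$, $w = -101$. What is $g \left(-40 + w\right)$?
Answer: $\frac{1739}{7} \approx 248.43$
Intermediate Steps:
$g = - \frac{37}{21}$ ($g = \left(-24\right) \frac{1}{18} + 36 \left(- \frac{1}{84}\right) = - \frac{4}{3} - \frac{3}{7} = - \frac{37}{21} \approx -1.7619$)
$g \left(-40 + w\right) = - \frac{37 \left(-40 - 101\right)}{21} = \left(- \frac{37}{21}\right) \left(-141\right) = \frac{1739}{7}$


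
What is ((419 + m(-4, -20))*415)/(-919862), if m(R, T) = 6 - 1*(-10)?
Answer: -180525/919862 ≈ -0.19625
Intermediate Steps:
m(R, T) = 16 (m(R, T) = 6 + 10 = 16)
((419 + m(-4, -20))*415)/(-919862) = ((419 + 16)*415)/(-919862) = (435*415)*(-1/919862) = 180525*(-1/919862) = -180525/919862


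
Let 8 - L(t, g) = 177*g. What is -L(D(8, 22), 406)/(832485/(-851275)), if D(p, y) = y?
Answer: -12233502770/166497 ≈ -73476.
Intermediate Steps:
L(t, g) = 8 - 177*g
-L(D(8, 22), 406)/(832485/(-851275)) = -(8 - 177*406)/(832485/(-851275)) = -(8 - 71862)/(832485*(-1/851275)) = -(-71854)/(-166497/170255) = -(-71854)*(-170255)/166497 = -1*12233502770/166497 = -12233502770/166497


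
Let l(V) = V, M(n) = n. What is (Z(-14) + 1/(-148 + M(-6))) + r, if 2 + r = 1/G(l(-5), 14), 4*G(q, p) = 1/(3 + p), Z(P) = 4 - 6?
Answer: 9855/154 ≈ 63.994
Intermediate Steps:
Z(P) = -2
G(q, p) = 1/(4*(3 + p))
r = 66 (r = -2 + 1/(1/(4*(3 + 14))) = -2 + 1/((1/4)/17) = -2 + 1/((1/4)*(1/17)) = -2 + 1/(1/68) = -2 + 68 = 66)
(Z(-14) + 1/(-148 + M(-6))) + r = (-2 + 1/(-148 - 6)) + 66 = (-2 + 1/(-154)) + 66 = (-2 - 1/154) + 66 = -309/154 + 66 = 9855/154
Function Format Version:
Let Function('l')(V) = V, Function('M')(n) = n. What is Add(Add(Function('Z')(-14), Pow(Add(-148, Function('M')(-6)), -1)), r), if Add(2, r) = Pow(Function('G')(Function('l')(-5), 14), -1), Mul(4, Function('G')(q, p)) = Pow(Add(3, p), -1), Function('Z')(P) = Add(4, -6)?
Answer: Rational(9855, 154) ≈ 63.994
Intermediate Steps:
Function('Z')(P) = -2
Function('G')(q, p) = Mul(Rational(1, 4), Pow(Add(3, p), -1))
r = 66 (r = Add(-2, Pow(Mul(Rational(1, 4), Pow(Add(3, 14), -1)), -1)) = Add(-2, Pow(Mul(Rational(1, 4), Pow(17, -1)), -1)) = Add(-2, Pow(Mul(Rational(1, 4), Rational(1, 17)), -1)) = Add(-2, Pow(Rational(1, 68), -1)) = Add(-2, 68) = 66)
Add(Add(Function('Z')(-14), Pow(Add(-148, Function('M')(-6)), -1)), r) = Add(Add(-2, Pow(Add(-148, -6), -1)), 66) = Add(Add(-2, Pow(-154, -1)), 66) = Add(Add(-2, Rational(-1, 154)), 66) = Add(Rational(-309, 154), 66) = Rational(9855, 154)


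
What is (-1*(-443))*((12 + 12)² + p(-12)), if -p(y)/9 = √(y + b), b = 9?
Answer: 255168 - 3987*I*√3 ≈ 2.5517e+5 - 6905.7*I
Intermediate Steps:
p(y) = -9*√(9 + y) (p(y) = -9*√(y + 9) = -9*√(9 + y))
(-1*(-443))*((12 + 12)² + p(-12)) = (-1*(-443))*((12 + 12)² - 9*√(9 - 12)) = 443*(24² - 9*I*√3) = 443*(576 - 9*I*√3) = 255168 - 3987*I*√3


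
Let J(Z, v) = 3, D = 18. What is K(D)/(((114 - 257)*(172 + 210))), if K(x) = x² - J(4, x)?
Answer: -321/54626 ≈ -0.0058763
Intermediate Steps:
K(x) = -3 + x² (K(x) = x² - 1*3 = x² - 3 = -3 + x²)
K(D)/(((114 - 257)*(172 + 210))) = (-3 + 18²)/(((114 - 257)*(172 + 210))) = (-3 + 324)/((-143*382)) = 321/(-54626) = 321*(-1/54626) = -321/54626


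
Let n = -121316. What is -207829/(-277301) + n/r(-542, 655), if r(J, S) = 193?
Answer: -33600937119/53519093 ≈ -627.83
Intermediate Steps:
-207829/(-277301) + n/r(-542, 655) = -207829/(-277301) - 121316/193 = -207829*(-1/277301) - 121316*1/193 = 207829/277301 - 121316/193 = -33600937119/53519093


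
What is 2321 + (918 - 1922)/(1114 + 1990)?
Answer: 1800845/776 ≈ 2320.7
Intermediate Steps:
2321 + (918 - 1922)/(1114 + 1990) = 2321 - 1004/3104 = 2321 - 1004*1/3104 = 2321 - 251/776 = 1800845/776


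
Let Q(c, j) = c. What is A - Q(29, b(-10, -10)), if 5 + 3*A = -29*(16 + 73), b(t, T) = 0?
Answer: -891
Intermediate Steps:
A = -862 (A = -5/3 + (-29*(16 + 73))/3 = -5/3 + (-29*89)/3 = -5/3 + (⅓)*(-2581) = -5/3 - 2581/3 = -862)
A - Q(29, b(-10, -10)) = -862 - 1*29 = -862 - 29 = -891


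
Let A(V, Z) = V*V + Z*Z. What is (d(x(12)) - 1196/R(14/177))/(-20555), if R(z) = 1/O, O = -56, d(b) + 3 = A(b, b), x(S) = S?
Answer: -67261/20555 ≈ -3.2722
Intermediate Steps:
A(V, Z) = V**2 + Z**2
d(b) = -3 + 2*b**2 (d(b) = -3 + (b**2 + b**2) = -3 + 2*b**2)
R(z) = -1/56 (R(z) = 1/(-56) = -1/56)
(d(x(12)) - 1196/R(14/177))/(-20555) = ((-3 + 2*12**2) - 1196/(-1/56))/(-20555) = ((-3 + 2*144) - 1196*(-56))*(-1/20555) = ((-3 + 288) - 1*(-66976))*(-1/20555) = (285 + 66976)*(-1/20555) = 67261*(-1/20555) = -67261/20555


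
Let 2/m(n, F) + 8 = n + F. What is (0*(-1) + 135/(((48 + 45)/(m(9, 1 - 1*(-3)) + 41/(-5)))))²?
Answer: 123201/961 ≈ 128.20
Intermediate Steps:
m(n, F) = 2/(-8 + F + n) (m(n, F) = 2/(-8 + (n + F)) = 2/(-8 + (F + n)) = 2/(-8 + F + n))
(0*(-1) + 135/(((48 + 45)/(m(9, 1 - 1*(-3)) + 41/(-5)))))² = (0*(-1) + 135/(((48 + 45)/(2/(-8 + (1 - 1*(-3)) + 9) + 41/(-5)))))² = (0 + 135/((93/(2/(-8 + (1 + 3) + 9) + 41*(-⅕)))))² = (0 + 135/((93/(2/(-8 + 4 + 9) - 41/5))))² = (0 + 135/((93/(2/5 - 41/5))))² = (0 + 135/((93/(2*(⅕) - 41/5))))² = (0 + 135/((93/(⅖ - 41/5))))² = (0 + 135/((93/(-39/5))))² = (0 + 135/((93*(-5/39))))² = (0 + 135/(-155/13))² = (0 + 135*(-13/155))² = (0 - 351/31)² = (-351/31)² = 123201/961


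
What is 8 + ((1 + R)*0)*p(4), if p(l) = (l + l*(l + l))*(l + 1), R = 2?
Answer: 8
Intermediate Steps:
p(l) = (1 + l)*(l + 2*l²) (p(l) = (l + l*(2*l))*(1 + l) = (l + 2*l²)*(1 + l) = (1 + l)*(l + 2*l²))
8 + ((1 + R)*0)*p(4) = 8 + ((1 + 2)*0)*(4*(1 + 2*4² + 3*4)) = 8 + (3*0)*(4*(1 + 2*16 + 12)) = 8 + 0*(4*(1 + 32 + 12)) = 8 + 0*(4*45) = 8 + 0*180 = 8 + 0 = 8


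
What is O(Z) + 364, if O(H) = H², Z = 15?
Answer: 589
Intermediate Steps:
O(Z) + 364 = 15² + 364 = 225 + 364 = 589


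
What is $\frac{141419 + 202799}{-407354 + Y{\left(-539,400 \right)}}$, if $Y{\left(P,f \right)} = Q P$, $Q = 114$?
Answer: $- \frac{172109}{234400} \approx -0.73425$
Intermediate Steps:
$Y{\left(P,f \right)} = 114 P$
$\frac{141419 + 202799}{-407354 + Y{\left(-539,400 \right)}} = \frac{141419 + 202799}{-407354 + 114 \left(-539\right)} = \frac{344218}{-407354 - 61446} = \frac{344218}{-468800} = 344218 \left(- \frac{1}{468800}\right) = - \frac{172109}{234400}$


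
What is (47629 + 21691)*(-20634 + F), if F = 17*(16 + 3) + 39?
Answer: -1405255040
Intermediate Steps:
F = 362 (F = 17*19 + 39 = 323 + 39 = 362)
(47629 + 21691)*(-20634 + F) = (47629 + 21691)*(-20634 + 362) = 69320*(-20272) = -1405255040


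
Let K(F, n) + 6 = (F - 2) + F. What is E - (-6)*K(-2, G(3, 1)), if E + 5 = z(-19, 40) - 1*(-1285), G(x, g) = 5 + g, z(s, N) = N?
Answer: 1248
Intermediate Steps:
K(F, n) = -8 + 2*F (K(F, n) = -6 + ((F - 2) + F) = -6 + ((-2 + F) + F) = -6 + (-2 + 2*F) = -8 + 2*F)
E = 1320 (E = -5 + (40 - 1*(-1285)) = -5 + (40 + 1285) = -5 + 1325 = 1320)
E - (-6)*K(-2, G(3, 1)) = 1320 - (-6)*(-8 + 2*(-2)) = 1320 - (-6)*(-8 - 4) = 1320 - (-6)*(-12) = 1320 - 1*72 = 1320 - 72 = 1248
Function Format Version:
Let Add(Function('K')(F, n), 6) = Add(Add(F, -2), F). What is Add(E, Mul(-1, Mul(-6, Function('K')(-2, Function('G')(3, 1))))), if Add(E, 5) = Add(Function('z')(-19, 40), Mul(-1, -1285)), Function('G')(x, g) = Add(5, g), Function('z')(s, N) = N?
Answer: 1248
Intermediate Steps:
Function('K')(F, n) = Add(-8, Mul(2, F)) (Function('K')(F, n) = Add(-6, Add(Add(F, -2), F)) = Add(-6, Add(Add(-2, F), F)) = Add(-6, Add(-2, Mul(2, F))) = Add(-8, Mul(2, F)))
E = 1320 (E = Add(-5, Add(40, Mul(-1, -1285))) = Add(-5, Add(40, 1285)) = Add(-5, 1325) = 1320)
Add(E, Mul(-1, Mul(-6, Function('K')(-2, Function('G')(3, 1))))) = Add(1320, Mul(-1, Mul(-6, Add(-8, Mul(2, -2))))) = Add(1320, Mul(-1, Mul(-6, Add(-8, -4)))) = Add(1320, Mul(-1, Mul(-6, -12))) = Add(1320, Mul(-1, 72)) = Add(1320, -72) = 1248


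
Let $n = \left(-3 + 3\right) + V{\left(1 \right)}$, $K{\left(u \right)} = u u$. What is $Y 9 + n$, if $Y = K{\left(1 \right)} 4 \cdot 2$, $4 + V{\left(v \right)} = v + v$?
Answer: $70$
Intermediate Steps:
$K{\left(u \right)} = u^{2}$
$V{\left(v \right)} = -4 + 2 v$ ($V{\left(v \right)} = -4 + \left(v + v\right) = -4 + 2 v$)
$n = -2$ ($n = \left(-3 + 3\right) + \left(-4 + 2 \cdot 1\right) = 0 + \left(-4 + 2\right) = 0 - 2 = -2$)
$Y = 8$ ($Y = 1^{2} \cdot 4 \cdot 2 = 1 \cdot 4 \cdot 2 = 4 \cdot 2 = 8$)
$Y 9 + n = 8 \cdot 9 - 2 = 72 - 2 = 70$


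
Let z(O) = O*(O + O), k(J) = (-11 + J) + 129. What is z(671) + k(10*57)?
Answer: 901170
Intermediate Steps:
k(J) = 118 + J
z(O) = 2*O**2 (z(O) = O*(2*O) = 2*O**2)
z(671) + k(10*57) = 2*671**2 + (118 + 10*57) = 2*450241 + (118 + 570) = 900482 + 688 = 901170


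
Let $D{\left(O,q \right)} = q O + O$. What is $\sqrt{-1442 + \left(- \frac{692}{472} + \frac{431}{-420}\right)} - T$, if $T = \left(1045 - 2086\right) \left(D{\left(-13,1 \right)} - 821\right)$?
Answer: $-881727 + \frac{i \sqrt{221747045205}}{12390} \approx -8.8173 \cdot 10^{5} + 38.006 i$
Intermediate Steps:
$D{\left(O,q \right)} = O + O q$ ($D{\left(O,q \right)} = O q + O = O + O q$)
$T = 881727$ ($T = \left(1045 - 2086\right) \left(- 13 \left(1 + 1\right) - 821\right) = - 1041 \left(\left(-13\right) 2 - 821\right) = - 1041 \left(-26 - 821\right) = \left(-1041\right) \left(-847\right) = 881727$)
$\sqrt{-1442 + \left(- \frac{692}{472} + \frac{431}{-420}\right)} - T = \sqrt{-1442 + \left(- \frac{692}{472} + \frac{431}{-420}\right)} - 881727 = \sqrt{-1442 + \left(\left(-692\right) \frac{1}{472} + 431 \left(- \frac{1}{420}\right)\right)} - 881727 = \sqrt{-1442 - \frac{61759}{24780}} - 881727 = \sqrt{- \frac{35794519}{24780}} - 881727 = \frac{i \sqrt{221747045205}}{12390} - 881727 = -881727 + \frac{i \sqrt{221747045205}}{12390}$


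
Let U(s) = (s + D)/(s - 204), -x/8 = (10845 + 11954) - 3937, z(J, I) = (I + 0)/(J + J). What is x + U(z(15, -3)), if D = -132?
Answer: -307977415/2041 ≈ -1.5090e+5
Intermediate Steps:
z(J, I) = I/(2*J) (z(J, I) = I/((2*J)) = I*(1/(2*J)) = I/(2*J))
x = -150896 (x = -8*((10845 + 11954) - 3937) = -8*(22799 - 3937) = -8*18862 = -150896)
U(s) = (-132 + s)/(-204 + s) (U(s) = (s - 132)/(s - 204) = (-132 + s)/(-204 + s))
x + U(z(15, -3)) = -150896 + (-132 + (1/2)*(-3)/15)/(-204 + (1/2)*(-3)/15) = -150896 + (-132 + (1/2)*(-3)*(1/15))/(-204 + (1/2)*(-3)*(1/15)) = -150896 + (-132 - 1/10)/(-204 - 1/10) = -150896 - 1321/10/(-2041/10) = -150896 - 10/2041*(-1321/10) = -150896 + 1321/2041 = -307977415/2041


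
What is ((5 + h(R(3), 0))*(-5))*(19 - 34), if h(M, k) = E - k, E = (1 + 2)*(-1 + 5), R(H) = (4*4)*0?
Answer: 1275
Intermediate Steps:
R(H) = 0 (R(H) = 16*0 = 0)
E = 12 (E = 3*4 = 12)
h(M, k) = 12 - k
((5 + h(R(3), 0))*(-5))*(19 - 34) = ((5 + (12 - 1*0))*(-5))*(19 - 34) = ((5 + (12 + 0))*(-5))*(-15) = ((5 + 12)*(-5))*(-15) = (17*(-5))*(-15) = -85*(-15) = 1275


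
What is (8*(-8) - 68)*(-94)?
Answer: 12408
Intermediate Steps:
(8*(-8) - 68)*(-94) = (-64 - 68)*(-94) = -132*(-94) = 12408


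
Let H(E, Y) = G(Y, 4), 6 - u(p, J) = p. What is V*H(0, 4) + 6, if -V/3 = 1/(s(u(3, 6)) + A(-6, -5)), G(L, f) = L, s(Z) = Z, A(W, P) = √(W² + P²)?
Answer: 87/13 - 3*√61/13 ≈ 4.8899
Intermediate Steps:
u(p, J) = 6 - p
A(W, P) = √(P² + W²)
H(E, Y) = Y
V = -3/(3 + √61) (V = -3/((6 - 1*3) + √((-5)² + (-6)²)) = -3/((6 - 3) + √(25 + 36)) = -3/(3 + √61) ≈ -0.27751)
V*H(0, 4) + 6 = (9/52 - 3*√61/52)*4 + 6 = (9/13 - 3*√61/13) + 6 = 87/13 - 3*√61/13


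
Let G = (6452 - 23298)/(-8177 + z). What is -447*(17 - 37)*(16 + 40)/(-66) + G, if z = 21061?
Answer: -537613133/70862 ≈ -7586.8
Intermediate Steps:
G = -8423/6442 (G = (6452 - 23298)/(-8177 + 21061) = -16846/12884 = -16846*1/12884 = -8423/6442 ≈ -1.3075)
-447*(17 - 37)*(16 + 40)/(-66) + G = -447*(17 - 37)*(16 + 40)/(-66) - 8423/6442 = -447*(-20*56)*(-1)/66 - 8423/6442 = -(-500640)*(-1)/66 - 8423/6442 = -447*560/33 - 8423/6442 = -83440/11 - 8423/6442 = -537613133/70862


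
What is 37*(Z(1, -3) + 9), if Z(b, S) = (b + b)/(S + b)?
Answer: 296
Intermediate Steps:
Z(b, S) = 2*b/(S + b) (Z(b, S) = (2*b)/(S + b) = 2*b/(S + b))
37*(Z(1, -3) + 9) = 37*(2*1/(-3 + 1) + 9) = 37*(2*1/(-2) + 9) = 37*(2*1*(-½) + 9) = 37*(-1 + 9) = 37*8 = 296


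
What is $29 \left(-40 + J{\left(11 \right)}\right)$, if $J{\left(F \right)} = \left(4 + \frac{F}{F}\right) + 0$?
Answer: $-1015$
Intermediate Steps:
$J{\left(F \right)} = 5$ ($J{\left(F \right)} = \left(4 + 1\right) + 0 = 5 + 0 = 5$)
$29 \left(-40 + J{\left(11 \right)}\right) = 29 \left(-40 + 5\right) = 29 \left(-35\right) = -1015$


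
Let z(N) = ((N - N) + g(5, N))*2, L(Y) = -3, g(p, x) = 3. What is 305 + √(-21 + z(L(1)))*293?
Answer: 305 + 293*I*√15 ≈ 305.0 + 1134.8*I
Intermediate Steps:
z(N) = 6 (z(N) = ((N - N) + 3)*2 = (0 + 3)*2 = 3*2 = 6)
305 + √(-21 + z(L(1)))*293 = 305 + √(-21 + 6)*293 = 305 + √(-15)*293 = 305 + (I*√15)*293 = 305 + 293*I*√15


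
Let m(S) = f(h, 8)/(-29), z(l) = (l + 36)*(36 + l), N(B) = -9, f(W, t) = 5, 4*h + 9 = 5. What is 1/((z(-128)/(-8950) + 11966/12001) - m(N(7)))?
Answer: 1557429775/348551297 ≈ 4.4683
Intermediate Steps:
h = -1 (h = -9/4 + (1/4)*5 = -9/4 + 5/4 = -1)
z(l) = (36 + l)**2 (z(l) = (36 + l)*(36 + l) = (36 + l)**2)
m(S) = -5/29 (m(S) = 5/(-29) = 5*(-1/29) = -5/29)
1/((z(-128)/(-8950) + 11966/12001) - m(N(7))) = 1/(((36 - 128)**2/(-8950) + 11966/12001) - 1*(-5/29)) = 1/(((-92)**2*(-1/8950) + 11966*(1/12001)) + 5/29) = 1/((8464*(-1/8950) + 11966/12001) + 5/29) = 1/((-4232/4475 + 11966/12001) + 5/29) = 1/(2759618/53704475 + 5/29) = 1/(348551297/1557429775) = 1557429775/348551297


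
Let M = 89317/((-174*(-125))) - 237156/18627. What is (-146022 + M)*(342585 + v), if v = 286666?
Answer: -1772763251403177571/19292250 ≈ -9.1890e+10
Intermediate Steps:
M = -1164811747/135045750 (M = 89317/21750 - 237156*1/18627 = 89317*(1/21750) - 79052/6209 = 89317/21750 - 79052/6209 = -1164811747/135045750 ≈ -8.6253)
(-146022 + M)*(342585 + v) = (-146022 - 1164811747/135045750)*(342585 + 286666) = -19720815318247/135045750*629251 = -1772763251403177571/19292250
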